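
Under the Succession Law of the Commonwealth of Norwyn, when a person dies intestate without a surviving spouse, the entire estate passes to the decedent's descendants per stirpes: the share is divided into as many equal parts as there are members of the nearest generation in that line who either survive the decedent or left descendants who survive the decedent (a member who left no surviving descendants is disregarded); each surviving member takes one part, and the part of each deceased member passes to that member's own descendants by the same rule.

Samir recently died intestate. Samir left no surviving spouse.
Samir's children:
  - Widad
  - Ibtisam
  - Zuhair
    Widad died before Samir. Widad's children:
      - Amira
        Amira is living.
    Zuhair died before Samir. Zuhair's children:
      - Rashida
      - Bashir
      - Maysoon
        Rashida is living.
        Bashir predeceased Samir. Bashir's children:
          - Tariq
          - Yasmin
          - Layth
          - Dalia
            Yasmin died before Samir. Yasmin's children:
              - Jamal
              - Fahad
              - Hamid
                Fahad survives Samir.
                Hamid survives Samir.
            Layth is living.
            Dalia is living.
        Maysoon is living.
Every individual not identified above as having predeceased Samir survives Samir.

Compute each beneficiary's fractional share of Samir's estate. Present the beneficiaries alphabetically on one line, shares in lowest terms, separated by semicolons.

There is no surviving spouse, so the entire estate passes to Samir's descendants per stirpes.
The estate is divided into 3 equal shares of 1/3 among Widad, Ibtisam, Zuhair.
Widad predeceased; the 1/3 allotted to Widad's branch passes to Widad's issue by representation.
Amira is the sole taker at this level and receives the full 1/3.
Ibtisam is living and takes 1/3.
Zuhair predeceased; the 1/3 allotted to Zuhair's branch passes to Zuhair's issue by representation.
The 1/3 is divided into 3 equal shares of 1/9 among Rashida, Bashir, Maysoon.
Rashida is living and takes 1/9.
Bashir predeceased; the 1/9 allotted to Bashir's branch passes to Bashir's issue by representation.
The 1/9 is divided into 4 equal shares of 1/36 among Tariq, Yasmin, Layth, Dalia.
Tariq is living and takes 1/36.
Yasmin predeceased; the 1/36 allotted to Yasmin's branch passes to Yasmin's issue by representation.
The 1/36 is divided into 3 equal shares of 1/108 among Jamal, Fahad, Hamid.
Jamal is living and takes 1/108.
Fahad is living and takes 1/108.
Hamid is living and takes 1/108.
Layth is living and takes 1/36.
Dalia is living and takes 1/36.
Maysoon is living and takes 1/9.

Amira 1/3; Dalia 1/36; Fahad 1/108; Hamid 1/108; Ibtisam 1/3; Jamal 1/108; Layth 1/36; Maysoon 1/9; Rashida 1/9; Tariq 1/36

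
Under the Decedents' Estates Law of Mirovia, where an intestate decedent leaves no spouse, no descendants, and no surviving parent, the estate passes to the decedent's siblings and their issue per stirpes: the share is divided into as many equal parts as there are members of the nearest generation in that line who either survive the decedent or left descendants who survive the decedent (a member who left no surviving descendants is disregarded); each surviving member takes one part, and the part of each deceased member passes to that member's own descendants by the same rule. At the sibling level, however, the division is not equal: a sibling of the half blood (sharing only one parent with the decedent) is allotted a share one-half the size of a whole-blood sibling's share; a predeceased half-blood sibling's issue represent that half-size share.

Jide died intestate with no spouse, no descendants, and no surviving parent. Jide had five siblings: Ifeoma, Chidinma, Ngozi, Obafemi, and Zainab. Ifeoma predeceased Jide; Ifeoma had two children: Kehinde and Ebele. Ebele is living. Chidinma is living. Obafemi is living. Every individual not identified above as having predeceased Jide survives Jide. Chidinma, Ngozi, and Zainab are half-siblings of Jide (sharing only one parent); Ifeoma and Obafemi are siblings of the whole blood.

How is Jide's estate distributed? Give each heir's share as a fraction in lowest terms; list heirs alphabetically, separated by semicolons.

No spouse, descendants, or parent survives, so the estate passes to Jide's siblings per stirpes.
Half-blood siblings count for one-half the weight of whole-blood siblings at the initial division.
Dividing 1 in proportion to weights (total weight 7/2): Ifeoma (weight 1) → 2/7; Chidinma (weight 1/2) → 1/7; Ngozi (weight 1/2) → 1/7; Obafemi (weight 1) → 2/7; Zainab (weight 1/2) → 1/7.
Ifeoma predeceased; the 2/7 allotted to Ifeoma's branch passes to Ifeoma's issue by representation.
The 2/7 is divided into 2 equal shares of 1/7 among Kehinde, Ebele.
Kehinde is living and takes 1/7.
Ebele is living and takes 1/7.
Chidinma is living and takes 1/7.
Ngozi is living and takes 1/7.
Obafemi is living and takes 2/7.
Zainab is living and takes 1/7.

Chidinma 1/7; Ebele 1/7; Kehinde 1/7; Ngozi 1/7; Obafemi 2/7; Zainab 1/7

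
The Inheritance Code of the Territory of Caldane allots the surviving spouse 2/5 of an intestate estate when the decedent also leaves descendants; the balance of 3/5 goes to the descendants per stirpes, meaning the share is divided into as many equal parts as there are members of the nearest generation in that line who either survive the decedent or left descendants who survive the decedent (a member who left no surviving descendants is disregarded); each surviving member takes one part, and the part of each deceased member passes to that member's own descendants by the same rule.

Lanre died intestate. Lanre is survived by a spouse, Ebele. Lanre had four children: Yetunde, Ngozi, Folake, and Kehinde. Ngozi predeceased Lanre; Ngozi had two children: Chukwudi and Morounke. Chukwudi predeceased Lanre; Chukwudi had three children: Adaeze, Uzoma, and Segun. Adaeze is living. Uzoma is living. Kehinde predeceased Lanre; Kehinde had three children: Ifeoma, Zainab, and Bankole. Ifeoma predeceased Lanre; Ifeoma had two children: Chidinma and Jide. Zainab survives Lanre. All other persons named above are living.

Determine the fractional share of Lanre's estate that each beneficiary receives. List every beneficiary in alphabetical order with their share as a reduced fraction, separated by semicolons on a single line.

Adaeze 1/40; Bankole 1/20; Chidinma 1/40; Ebele 2/5; Folake 3/20; Jide 1/40; Morounke 3/40; Segun 1/40; Uzoma 1/40; Yetunde 3/20; Zainab 1/20

Ebele, as surviving spouse, takes 2/5.
The remaining 3/5 passes to Lanre's descendants per stirpes.
The 3/5 is divided into 4 equal shares of 3/20 among Yetunde, Ngozi, Folake, Kehinde.
Yetunde is living and takes 3/20.
Ngozi predeceased; the 3/20 allotted to Ngozi's branch passes to Ngozi's issue by representation.
The 3/20 is divided into 2 equal shares of 3/40 among Chukwudi, Morounke.
Chukwudi predeceased; the 3/40 allotted to Chukwudi's branch passes to Chukwudi's issue by representation.
The 3/40 is divided into 3 equal shares of 1/40 among Adaeze, Uzoma, Segun.
Adaeze is living and takes 1/40.
Uzoma is living and takes 1/40.
Segun is living and takes 1/40.
Morounke is living and takes 3/40.
Folake is living and takes 3/20.
Kehinde predeceased; the 3/20 allotted to Kehinde's branch passes to Kehinde's issue by representation.
The 3/20 is divided into 3 equal shares of 1/20 among Ifeoma, Zainab, Bankole.
Ifeoma predeceased; the 1/20 allotted to Ifeoma's branch passes to Ifeoma's issue by representation.
The 1/20 is divided into 2 equal shares of 1/40 among Chidinma, Jide.
Chidinma is living and takes 1/40.
Jide is living and takes 1/40.
Zainab is living and takes 1/20.
Bankole is living and takes 1/20.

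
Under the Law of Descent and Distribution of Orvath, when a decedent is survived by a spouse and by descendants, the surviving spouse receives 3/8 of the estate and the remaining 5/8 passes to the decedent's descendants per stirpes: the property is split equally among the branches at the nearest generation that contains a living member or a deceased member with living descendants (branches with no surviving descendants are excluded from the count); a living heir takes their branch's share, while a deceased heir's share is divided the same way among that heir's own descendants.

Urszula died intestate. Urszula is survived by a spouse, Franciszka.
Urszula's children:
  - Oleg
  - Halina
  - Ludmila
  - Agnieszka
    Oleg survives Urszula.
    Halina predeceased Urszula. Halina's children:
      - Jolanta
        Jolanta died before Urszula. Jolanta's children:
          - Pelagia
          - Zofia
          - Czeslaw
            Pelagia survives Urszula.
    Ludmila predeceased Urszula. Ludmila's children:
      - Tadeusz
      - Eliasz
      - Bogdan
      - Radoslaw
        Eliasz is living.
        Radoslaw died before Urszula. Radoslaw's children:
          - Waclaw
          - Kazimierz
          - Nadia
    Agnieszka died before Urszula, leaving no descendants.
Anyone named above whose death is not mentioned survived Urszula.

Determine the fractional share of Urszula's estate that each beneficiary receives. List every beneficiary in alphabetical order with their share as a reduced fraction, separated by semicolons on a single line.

Franciszka, as surviving spouse, takes 3/8.
The remaining 5/8 passes to Urszula's descendants per stirpes.
Agnieszka left no surviving issue, so that branch lapses and is disregarded.
The 5/8 is divided into 3 equal shares of 5/24 among Oleg, Halina, Ludmila.
Oleg is living and takes 5/24.
Halina predeceased; the 5/24 allotted to Halina's branch passes to Halina's issue by representation.
Jolanta's line is the sole branch at this level, so the full 5/24 passes to Jolanta's issue by representation.
The 5/24 is divided into 3 equal shares of 5/72 among Pelagia, Zofia, Czeslaw.
Pelagia is living and takes 5/72.
Zofia is living and takes 5/72.
Czeslaw is living and takes 5/72.
Ludmila predeceased; the 5/24 allotted to Ludmila's branch passes to Ludmila's issue by representation.
The 5/24 is divided into 4 equal shares of 5/96 among Tadeusz, Eliasz, Bogdan, Radoslaw.
Tadeusz is living and takes 5/96.
Eliasz is living and takes 5/96.
Bogdan is living and takes 5/96.
Radoslaw predeceased; the 5/96 allotted to Radoslaw's branch passes to Radoslaw's issue by representation.
The 5/96 is divided into 3 equal shares of 5/288 among Waclaw, Kazimierz, Nadia.
Waclaw is living and takes 5/288.
Kazimierz is living and takes 5/288.
Nadia is living and takes 5/288.

Bogdan 5/96; Czeslaw 5/72; Eliasz 5/96; Franciszka 3/8; Kazimierz 5/288; Nadia 5/288; Oleg 5/24; Pelagia 5/72; Tadeusz 5/96; Waclaw 5/288; Zofia 5/72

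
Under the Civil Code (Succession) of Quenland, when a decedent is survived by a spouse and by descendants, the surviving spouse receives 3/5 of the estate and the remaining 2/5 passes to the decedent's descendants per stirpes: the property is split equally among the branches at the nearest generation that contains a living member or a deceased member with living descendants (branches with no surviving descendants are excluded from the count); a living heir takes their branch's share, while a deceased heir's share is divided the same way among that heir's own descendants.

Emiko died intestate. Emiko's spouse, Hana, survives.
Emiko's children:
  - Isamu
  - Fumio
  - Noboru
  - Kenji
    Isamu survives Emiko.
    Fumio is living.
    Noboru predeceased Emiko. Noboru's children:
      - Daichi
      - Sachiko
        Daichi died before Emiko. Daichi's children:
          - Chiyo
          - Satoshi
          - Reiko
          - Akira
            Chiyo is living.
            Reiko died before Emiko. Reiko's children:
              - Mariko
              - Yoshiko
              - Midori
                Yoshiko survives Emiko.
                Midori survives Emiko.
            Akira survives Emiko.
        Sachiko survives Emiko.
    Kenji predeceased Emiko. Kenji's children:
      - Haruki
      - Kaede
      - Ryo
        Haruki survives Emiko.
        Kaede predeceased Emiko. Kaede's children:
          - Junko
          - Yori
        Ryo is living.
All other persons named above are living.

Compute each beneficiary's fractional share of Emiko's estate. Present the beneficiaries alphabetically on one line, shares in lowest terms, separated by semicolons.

Akira 1/80; Chiyo 1/80; Fumio 1/10; Hana 3/5; Haruki 1/30; Isamu 1/10; Junko 1/60; Mariko 1/240; Midori 1/240; Ryo 1/30; Sachiko 1/20; Satoshi 1/80; Yori 1/60; Yoshiko 1/240

Hana, as surviving spouse, takes 3/5.
The remaining 2/5 passes to Emiko's descendants per stirpes.
The 2/5 is divided into 4 equal shares of 1/10 among Isamu, Fumio, Noboru, Kenji.
Isamu is living and takes 1/10.
Fumio is living and takes 1/10.
Noboru predeceased; the 1/10 allotted to Noboru's branch passes to Noboru's issue by representation.
The 1/10 is divided into 2 equal shares of 1/20 among Daichi, Sachiko.
Daichi predeceased; the 1/20 allotted to Daichi's branch passes to Daichi's issue by representation.
The 1/20 is divided into 4 equal shares of 1/80 among Chiyo, Satoshi, Reiko, Akira.
Chiyo is living and takes 1/80.
Satoshi is living and takes 1/80.
Reiko predeceased; the 1/80 allotted to Reiko's branch passes to Reiko's issue by representation.
The 1/80 is divided into 3 equal shares of 1/240 among Mariko, Yoshiko, Midori.
Mariko is living and takes 1/240.
Yoshiko is living and takes 1/240.
Midori is living and takes 1/240.
Akira is living and takes 1/80.
Sachiko is living and takes 1/20.
Kenji predeceased; the 1/10 allotted to Kenji's branch passes to Kenji's issue by representation.
The 1/10 is divided into 3 equal shares of 1/30 among Haruki, Kaede, Ryo.
Haruki is living and takes 1/30.
Kaede predeceased; the 1/30 allotted to Kaede's branch passes to Kaede's issue by representation.
The 1/30 is divided into 2 equal shares of 1/60 among Junko, Yori.
Junko is living and takes 1/60.
Yori is living and takes 1/60.
Ryo is living and takes 1/30.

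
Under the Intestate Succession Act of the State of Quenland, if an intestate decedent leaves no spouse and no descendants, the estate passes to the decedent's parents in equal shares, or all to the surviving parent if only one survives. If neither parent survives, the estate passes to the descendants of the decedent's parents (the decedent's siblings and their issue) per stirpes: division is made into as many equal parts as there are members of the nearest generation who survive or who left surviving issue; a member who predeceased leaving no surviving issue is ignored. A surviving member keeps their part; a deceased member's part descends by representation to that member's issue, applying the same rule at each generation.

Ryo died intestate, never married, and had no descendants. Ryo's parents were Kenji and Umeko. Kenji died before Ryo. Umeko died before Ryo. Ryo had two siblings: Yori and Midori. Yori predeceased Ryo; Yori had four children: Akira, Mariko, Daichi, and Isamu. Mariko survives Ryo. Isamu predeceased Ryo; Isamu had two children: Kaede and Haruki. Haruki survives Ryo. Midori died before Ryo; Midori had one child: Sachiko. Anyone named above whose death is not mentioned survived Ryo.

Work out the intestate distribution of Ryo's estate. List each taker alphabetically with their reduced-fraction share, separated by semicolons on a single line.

Akira 1/8; Daichi 1/8; Haruki 1/16; Kaede 1/16; Mariko 1/8; Sachiko 1/2

Neither parent survives and there are no descendants, so the estate passes to Ryo's siblings and their issue per stirpes.
The estate is divided into 2 equal shares of 1/2 among Yori, Midori.
Yori predeceased; the 1/2 allotted to Yori's branch passes to Yori's issue by representation.
The 1/2 is divided into 4 equal shares of 1/8 among Akira, Mariko, Daichi, Isamu.
Akira is living and takes 1/8.
Mariko is living and takes 1/8.
Daichi is living and takes 1/8.
Isamu predeceased; the 1/8 allotted to Isamu's branch passes to Isamu's issue by representation.
The 1/8 is divided into 2 equal shares of 1/16 among Kaede, Haruki.
Kaede is living and takes 1/16.
Haruki is living and takes 1/16.
Midori predeceased; the 1/2 allotted to Midori's branch passes to Midori's issue by representation.
Sachiko is the sole taker at this level and receives the full 1/2.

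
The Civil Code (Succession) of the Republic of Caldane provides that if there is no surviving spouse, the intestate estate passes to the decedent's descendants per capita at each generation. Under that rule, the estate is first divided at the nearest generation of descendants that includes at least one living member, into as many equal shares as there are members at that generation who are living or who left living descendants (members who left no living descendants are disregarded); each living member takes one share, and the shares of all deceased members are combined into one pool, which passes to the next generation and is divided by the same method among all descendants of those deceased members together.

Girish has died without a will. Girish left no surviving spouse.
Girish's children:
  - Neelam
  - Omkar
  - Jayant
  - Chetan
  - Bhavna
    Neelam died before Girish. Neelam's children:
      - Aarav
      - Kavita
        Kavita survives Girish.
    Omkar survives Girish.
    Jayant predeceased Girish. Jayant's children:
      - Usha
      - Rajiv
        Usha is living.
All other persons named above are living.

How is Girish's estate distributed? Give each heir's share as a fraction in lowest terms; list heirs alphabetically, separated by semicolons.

Aarav 1/10; Bhavna 1/5; Chetan 1/5; Kavita 1/10; Omkar 1/5; Rajiv 1/10; Usha 1/10

There is no surviving spouse, so the entire estate passes to Girish's descendants per capita at each generation.
At generation 1 (Neelam, Omkar, Jayant, Chetan, Bhavna) there are 5 shares of (1)/5 = 1/5 each.
Living: Omkar, Chetan, and Bhavna — each takes 1/5.
Deceased: Neelam and Jayant. Their combined 2/5 is pooled and carried to generation 2.
At generation 2 (Aarav, Kavita, Usha, Rajiv) there are 4 shares of (2/5)/4 = 1/10 each.
Living: Aarav, Kavita, Usha, and Rajiv — each takes 1/10.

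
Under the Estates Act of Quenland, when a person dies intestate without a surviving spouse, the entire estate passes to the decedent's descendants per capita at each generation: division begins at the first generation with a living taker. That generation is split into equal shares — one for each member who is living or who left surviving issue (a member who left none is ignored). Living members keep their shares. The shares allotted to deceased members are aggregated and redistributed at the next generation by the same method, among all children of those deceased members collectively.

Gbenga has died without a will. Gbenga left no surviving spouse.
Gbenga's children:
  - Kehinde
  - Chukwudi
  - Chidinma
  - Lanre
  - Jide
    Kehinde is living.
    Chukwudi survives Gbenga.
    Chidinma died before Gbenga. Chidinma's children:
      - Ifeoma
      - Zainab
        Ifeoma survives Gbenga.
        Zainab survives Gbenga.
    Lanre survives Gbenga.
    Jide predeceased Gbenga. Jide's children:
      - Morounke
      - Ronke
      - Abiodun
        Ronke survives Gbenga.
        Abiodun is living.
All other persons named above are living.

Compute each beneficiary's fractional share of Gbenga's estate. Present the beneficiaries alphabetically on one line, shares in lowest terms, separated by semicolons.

There is no surviving spouse, so the entire estate passes to Gbenga's descendants per capita at each generation.
At generation 1 (Kehinde, Chukwudi, Chidinma, Lanre, Jide) there are 5 shares of (1)/5 = 1/5 each.
Living: Kehinde, Chukwudi, and Lanre — each takes 1/5.
Deceased: Chidinma and Jide. Their combined 2/5 is pooled and carried to generation 2.
At generation 2 (Ifeoma, Zainab, Morounke, Ronke, Abiodun) there are 5 shares of (2/5)/5 = 2/25 each.
Living: Ifeoma, Zainab, Morounke, Ronke, and Abiodun — each takes 2/25.

Abiodun 2/25; Chukwudi 1/5; Ifeoma 2/25; Kehinde 1/5; Lanre 1/5; Morounke 2/25; Ronke 2/25; Zainab 2/25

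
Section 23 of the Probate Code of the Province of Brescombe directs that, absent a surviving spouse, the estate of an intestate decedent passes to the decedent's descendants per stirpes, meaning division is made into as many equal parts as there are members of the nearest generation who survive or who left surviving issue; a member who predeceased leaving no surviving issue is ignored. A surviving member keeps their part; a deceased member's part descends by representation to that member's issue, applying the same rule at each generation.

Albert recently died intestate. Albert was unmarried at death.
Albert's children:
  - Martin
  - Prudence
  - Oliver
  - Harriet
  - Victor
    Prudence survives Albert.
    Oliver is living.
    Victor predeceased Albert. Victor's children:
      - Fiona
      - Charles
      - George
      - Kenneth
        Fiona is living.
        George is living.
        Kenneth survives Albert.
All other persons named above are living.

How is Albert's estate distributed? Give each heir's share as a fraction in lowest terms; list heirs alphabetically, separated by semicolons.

Charles 1/20; Fiona 1/20; George 1/20; Harriet 1/5; Kenneth 1/20; Martin 1/5; Oliver 1/5; Prudence 1/5

There is no surviving spouse, so the entire estate passes to Albert's descendants per stirpes.
The estate is divided into 5 equal shares of 1/5 among Martin, Prudence, Oliver, Harriet, Victor.
Martin is living and takes 1/5.
Prudence is living and takes 1/5.
Oliver is living and takes 1/5.
Harriet is living and takes 1/5.
Victor predeceased; the 1/5 allotted to Victor's branch passes to Victor's issue by representation.
The 1/5 is divided into 4 equal shares of 1/20 among Fiona, Charles, George, Kenneth.
Fiona is living and takes 1/20.
Charles is living and takes 1/20.
George is living and takes 1/20.
Kenneth is living and takes 1/20.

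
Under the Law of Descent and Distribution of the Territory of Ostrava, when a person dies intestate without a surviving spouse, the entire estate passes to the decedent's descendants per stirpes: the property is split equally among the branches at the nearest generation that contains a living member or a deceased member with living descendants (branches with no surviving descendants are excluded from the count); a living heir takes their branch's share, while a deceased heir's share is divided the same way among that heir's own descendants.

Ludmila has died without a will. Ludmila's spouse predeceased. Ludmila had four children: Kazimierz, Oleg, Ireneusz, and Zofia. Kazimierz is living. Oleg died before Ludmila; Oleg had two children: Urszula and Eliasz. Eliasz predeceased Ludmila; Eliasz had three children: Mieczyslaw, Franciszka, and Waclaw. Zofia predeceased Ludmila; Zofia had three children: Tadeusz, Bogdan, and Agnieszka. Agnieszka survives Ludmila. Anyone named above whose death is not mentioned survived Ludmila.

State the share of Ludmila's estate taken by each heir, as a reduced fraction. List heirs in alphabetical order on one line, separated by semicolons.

There is no surviving spouse, so the entire estate passes to Ludmila's descendants per stirpes.
The estate is divided into 4 equal shares of 1/4 among Kazimierz, Oleg, Ireneusz, Zofia.
Kazimierz is living and takes 1/4.
Oleg predeceased; the 1/4 allotted to Oleg's branch passes to Oleg's issue by representation.
The 1/4 is divided into 2 equal shares of 1/8 among Urszula, Eliasz.
Urszula is living and takes 1/8.
Eliasz predeceased; the 1/8 allotted to Eliasz's branch passes to Eliasz's issue by representation.
The 1/8 is divided into 3 equal shares of 1/24 among Mieczyslaw, Franciszka, Waclaw.
Mieczyslaw is living and takes 1/24.
Franciszka is living and takes 1/24.
Waclaw is living and takes 1/24.
Ireneusz is living and takes 1/4.
Zofia predeceased; the 1/4 allotted to Zofia's branch passes to Zofia's issue by representation.
The 1/4 is divided into 3 equal shares of 1/12 among Tadeusz, Bogdan, Agnieszka.
Tadeusz is living and takes 1/12.
Bogdan is living and takes 1/12.
Agnieszka is living and takes 1/12.

Agnieszka 1/12; Bogdan 1/12; Franciszka 1/24; Ireneusz 1/4; Kazimierz 1/4; Mieczyslaw 1/24; Tadeusz 1/12; Urszula 1/8; Waclaw 1/24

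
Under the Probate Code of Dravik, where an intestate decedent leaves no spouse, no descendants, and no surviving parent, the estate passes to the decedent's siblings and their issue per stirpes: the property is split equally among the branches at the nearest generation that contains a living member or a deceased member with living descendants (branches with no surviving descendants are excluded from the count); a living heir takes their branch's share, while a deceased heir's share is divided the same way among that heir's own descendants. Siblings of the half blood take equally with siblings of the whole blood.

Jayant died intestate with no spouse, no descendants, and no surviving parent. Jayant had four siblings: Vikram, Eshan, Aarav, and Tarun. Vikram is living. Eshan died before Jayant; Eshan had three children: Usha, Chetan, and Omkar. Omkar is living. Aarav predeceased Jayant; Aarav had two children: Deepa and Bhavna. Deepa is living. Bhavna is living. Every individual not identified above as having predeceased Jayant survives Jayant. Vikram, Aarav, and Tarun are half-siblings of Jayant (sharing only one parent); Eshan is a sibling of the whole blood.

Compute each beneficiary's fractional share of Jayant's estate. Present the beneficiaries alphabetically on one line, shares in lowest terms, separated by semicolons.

Bhavna 1/8; Chetan 1/12; Deepa 1/8; Omkar 1/12; Tarun 1/4; Usha 1/12; Vikram 1/4

No spouse, descendants, or parent survives, so the estate passes to Jayant's siblings per stirpes.
Half-blood and whole-blood siblings take equally under the stated rule.
The estate is divided into 4 equal shares of 1/4 among Vikram, Eshan, Aarav, Tarun.
Vikram is living and takes 1/4.
Eshan predeceased; the 1/4 allotted to Eshan's branch passes to Eshan's issue by representation.
The 1/4 is divided into 3 equal shares of 1/12 among Usha, Chetan, Omkar.
Usha is living and takes 1/12.
Chetan is living and takes 1/12.
Omkar is living and takes 1/12.
Aarav predeceased; the 1/4 allotted to Aarav's branch passes to Aarav's issue by representation.
The 1/4 is divided into 2 equal shares of 1/8 among Deepa, Bhavna.
Deepa is living and takes 1/8.
Bhavna is living and takes 1/8.
Tarun is living and takes 1/4.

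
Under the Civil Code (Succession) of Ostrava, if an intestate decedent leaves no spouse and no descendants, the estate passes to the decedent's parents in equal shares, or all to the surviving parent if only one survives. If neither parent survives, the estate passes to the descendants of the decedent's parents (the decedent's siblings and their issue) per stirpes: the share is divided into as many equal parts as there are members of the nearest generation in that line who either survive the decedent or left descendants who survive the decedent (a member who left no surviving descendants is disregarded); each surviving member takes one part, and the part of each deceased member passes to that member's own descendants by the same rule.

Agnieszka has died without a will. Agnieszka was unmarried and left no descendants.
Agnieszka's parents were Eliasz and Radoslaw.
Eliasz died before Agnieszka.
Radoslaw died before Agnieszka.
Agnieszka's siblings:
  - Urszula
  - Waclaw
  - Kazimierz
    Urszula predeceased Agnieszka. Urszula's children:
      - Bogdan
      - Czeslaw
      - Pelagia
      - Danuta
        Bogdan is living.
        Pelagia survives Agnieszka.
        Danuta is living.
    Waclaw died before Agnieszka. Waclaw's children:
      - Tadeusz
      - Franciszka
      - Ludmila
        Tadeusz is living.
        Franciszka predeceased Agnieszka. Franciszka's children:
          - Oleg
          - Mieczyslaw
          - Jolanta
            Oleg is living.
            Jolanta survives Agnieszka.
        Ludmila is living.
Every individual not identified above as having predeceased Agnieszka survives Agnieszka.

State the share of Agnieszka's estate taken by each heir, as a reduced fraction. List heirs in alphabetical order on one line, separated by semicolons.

Neither parent survives and there are no descendants, so the estate passes to Agnieszka's siblings and their issue per stirpes.
The estate is divided into 3 equal shares of 1/3 among Urszula, Waclaw, Kazimierz.
Urszula predeceased; the 1/3 allotted to Urszula's branch passes to Urszula's issue by representation.
The 1/3 is divided into 4 equal shares of 1/12 among Bogdan, Czeslaw, Pelagia, Danuta.
Bogdan is living and takes 1/12.
Czeslaw is living and takes 1/12.
Pelagia is living and takes 1/12.
Danuta is living and takes 1/12.
Waclaw predeceased; the 1/3 allotted to Waclaw's branch passes to Waclaw's issue by representation.
The 1/3 is divided into 3 equal shares of 1/9 among Tadeusz, Franciszka, Ludmila.
Tadeusz is living and takes 1/9.
Franciszka predeceased; the 1/9 allotted to Franciszka's branch passes to Franciszka's issue by representation.
The 1/9 is divided into 3 equal shares of 1/27 among Oleg, Mieczyslaw, Jolanta.
Oleg is living and takes 1/27.
Mieczyslaw is living and takes 1/27.
Jolanta is living and takes 1/27.
Ludmila is living and takes 1/9.
Kazimierz is living and takes 1/3.

Bogdan 1/12; Czeslaw 1/12; Danuta 1/12; Jolanta 1/27; Kazimierz 1/3; Ludmila 1/9; Mieczyslaw 1/27; Oleg 1/27; Pelagia 1/12; Tadeusz 1/9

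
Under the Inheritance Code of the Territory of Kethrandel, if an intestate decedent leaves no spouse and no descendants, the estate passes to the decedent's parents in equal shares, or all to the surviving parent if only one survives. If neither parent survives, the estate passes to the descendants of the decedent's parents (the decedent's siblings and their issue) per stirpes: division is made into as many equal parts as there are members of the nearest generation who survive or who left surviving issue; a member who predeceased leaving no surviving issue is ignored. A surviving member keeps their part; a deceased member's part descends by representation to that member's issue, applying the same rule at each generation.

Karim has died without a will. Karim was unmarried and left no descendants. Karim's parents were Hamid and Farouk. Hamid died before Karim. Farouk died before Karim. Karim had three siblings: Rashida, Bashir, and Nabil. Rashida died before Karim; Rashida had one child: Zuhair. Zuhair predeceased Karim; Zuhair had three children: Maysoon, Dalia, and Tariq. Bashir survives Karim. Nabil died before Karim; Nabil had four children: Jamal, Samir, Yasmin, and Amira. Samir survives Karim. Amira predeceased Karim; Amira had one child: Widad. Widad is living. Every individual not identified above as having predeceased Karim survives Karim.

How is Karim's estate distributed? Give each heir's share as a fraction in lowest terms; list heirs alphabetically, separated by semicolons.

Bashir 1/3; Dalia 1/9; Jamal 1/12; Maysoon 1/9; Samir 1/12; Tariq 1/9; Widad 1/12; Yasmin 1/12

Neither parent survives and there are no descendants, so the estate passes to Karim's siblings and their issue per stirpes.
The estate is divided into 3 equal shares of 1/3 among Rashida, Bashir, Nabil.
Rashida predeceased; the 1/3 allotted to Rashida's branch passes to Rashida's issue by representation.
Zuhair's line is the sole branch at this level, so the full 1/3 passes to Zuhair's issue by representation.
The 1/3 is divided into 3 equal shares of 1/9 among Maysoon, Dalia, Tariq.
Maysoon is living and takes 1/9.
Dalia is living and takes 1/9.
Tariq is living and takes 1/9.
Bashir is living and takes 1/3.
Nabil predeceased; the 1/3 allotted to Nabil's branch passes to Nabil's issue by representation.
The 1/3 is divided into 4 equal shares of 1/12 among Jamal, Samir, Yasmin, Amira.
Jamal is living and takes 1/12.
Samir is living and takes 1/12.
Yasmin is living and takes 1/12.
Amira predeceased; the 1/12 allotted to Amira's branch passes to Amira's issue by representation.
Widad is the sole taker at this level and receives the full 1/12.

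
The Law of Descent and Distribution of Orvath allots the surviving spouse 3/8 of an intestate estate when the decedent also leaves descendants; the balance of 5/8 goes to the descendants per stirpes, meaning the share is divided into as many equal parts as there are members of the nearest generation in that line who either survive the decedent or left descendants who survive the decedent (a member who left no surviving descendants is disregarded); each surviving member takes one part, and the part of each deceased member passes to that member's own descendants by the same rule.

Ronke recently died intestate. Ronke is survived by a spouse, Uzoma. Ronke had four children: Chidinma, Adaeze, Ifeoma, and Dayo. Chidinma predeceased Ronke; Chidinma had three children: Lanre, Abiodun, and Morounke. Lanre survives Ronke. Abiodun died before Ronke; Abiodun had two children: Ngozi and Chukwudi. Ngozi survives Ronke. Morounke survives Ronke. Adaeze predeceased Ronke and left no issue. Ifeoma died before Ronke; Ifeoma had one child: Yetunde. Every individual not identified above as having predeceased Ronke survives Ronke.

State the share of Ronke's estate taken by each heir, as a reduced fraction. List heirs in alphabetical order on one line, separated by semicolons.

Uzoma, as surviving spouse, takes 3/8.
The remaining 5/8 passes to Ronke's descendants per stirpes.
Adaeze left no surviving issue, so that branch lapses and is disregarded.
The 5/8 is divided into 3 equal shares of 5/24 among Chidinma, Ifeoma, Dayo.
Chidinma predeceased; the 5/24 allotted to Chidinma's branch passes to Chidinma's issue by representation.
The 5/24 is divided into 3 equal shares of 5/72 among Lanre, Abiodun, Morounke.
Lanre is living and takes 5/72.
Abiodun predeceased; the 5/72 allotted to Abiodun's branch passes to Abiodun's issue by representation.
The 5/72 is divided into 2 equal shares of 5/144 among Ngozi, Chukwudi.
Ngozi is living and takes 5/144.
Chukwudi is living and takes 5/144.
Morounke is living and takes 5/72.
Ifeoma predeceased; the 5/24 allotted to Ifeoma's branch passes to Ifeoma's issue by representation.
Yetunde is the sole taker at this level and receives the full 5/24.
Dayo is living and takes 5/24.

Chukwudi 5/144; Dayo 5/24; Lanre 5/72; Morounke 5/72; Ngozi 5/144; Uzoma 3/8; Yetunde 5/24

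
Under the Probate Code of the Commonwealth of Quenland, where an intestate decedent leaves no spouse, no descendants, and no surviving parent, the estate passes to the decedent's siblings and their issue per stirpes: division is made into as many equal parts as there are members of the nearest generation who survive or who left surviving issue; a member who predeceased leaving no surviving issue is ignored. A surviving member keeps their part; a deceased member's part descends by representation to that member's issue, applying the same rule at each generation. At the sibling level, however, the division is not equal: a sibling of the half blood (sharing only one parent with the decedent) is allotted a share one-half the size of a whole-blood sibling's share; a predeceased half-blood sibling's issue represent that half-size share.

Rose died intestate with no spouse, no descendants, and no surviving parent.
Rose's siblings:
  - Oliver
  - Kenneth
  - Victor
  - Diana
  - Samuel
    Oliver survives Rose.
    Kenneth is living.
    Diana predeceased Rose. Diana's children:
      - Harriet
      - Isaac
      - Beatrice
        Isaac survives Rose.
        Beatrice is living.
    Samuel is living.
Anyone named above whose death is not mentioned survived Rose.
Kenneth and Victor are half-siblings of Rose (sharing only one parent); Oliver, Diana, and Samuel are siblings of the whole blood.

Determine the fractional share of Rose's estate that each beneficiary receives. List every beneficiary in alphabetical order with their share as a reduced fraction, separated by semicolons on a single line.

Beatrice 1/12; Harriet 1/12; Isaac 1/12; Kenneth 1/8; Oliver 1/4; Samuel 1/4; Victor 1/8

No spouse, descendants, or parent survives, so the estate passes to Rose's siblings per stirpes.
Half-blood siblings count for one-half the weight of whole-blood siblings at the initial division.
Dividing 1 in proportion to weights (total weight 4): Oliver (weight 1) → 1/4; Kenneth (weight 1/2) → 1/8; Victor (weight 1/2) → 1/8; Diana (weight 1) → 1/4; Samuel (weight 1) → 1/4.
Oliver is living and takes 1/4.
Kenneth is living and takes 1/8.
Victor is living and takes 1/8.
Diana predeceased; the 1/4 allotted to Diana's branch passes to Diana's issue by representation.
The 1/4 is divided into 3 equal shares of 1/12 among Harriet, Isaac, Beatrice.
Harriet is living and takes 1/12.
Isaac is living and takes 1/12.
Beatrice is living and takes 1/12.
Samuel is living and takes 1/4.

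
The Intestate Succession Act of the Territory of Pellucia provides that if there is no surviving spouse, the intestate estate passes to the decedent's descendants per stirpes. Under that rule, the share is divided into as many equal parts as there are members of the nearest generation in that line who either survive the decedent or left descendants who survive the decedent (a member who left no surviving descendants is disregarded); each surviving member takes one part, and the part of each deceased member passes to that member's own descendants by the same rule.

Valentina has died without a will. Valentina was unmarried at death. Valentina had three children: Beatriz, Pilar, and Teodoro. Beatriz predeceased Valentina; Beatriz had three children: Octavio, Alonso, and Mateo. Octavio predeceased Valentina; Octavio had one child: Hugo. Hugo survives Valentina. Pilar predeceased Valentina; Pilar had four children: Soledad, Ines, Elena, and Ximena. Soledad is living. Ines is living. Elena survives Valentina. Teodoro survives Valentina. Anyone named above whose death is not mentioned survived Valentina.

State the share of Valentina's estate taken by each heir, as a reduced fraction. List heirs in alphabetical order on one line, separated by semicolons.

Alonso 1/9; Elena 1/12; Hugo 1/9; Ines 1/12; Mateo 1/9; Soledad 1/12; Teodoro 1/3; Ximena 1/12

There is no surviving spouse, so the entire estate passes to Valentina's descendants per stirpes.
The estate is divided into 3 equal shares of 1/3 among Beatriz, Pilar, Teodoro.
Beatriz predeceased; the 1/3 allotted to Beatriz's branch passes to Beatriz's issue by representation.
The 1/3 is divided into 3 equal shares of 1/9 among Octavio, Alonso, Mateo.
Octavio predeceased; the 1/9 allotted to Octavio's branch passes to Octavio's issue by representation.
Hugo is the sole taker at this level and receives the full 1/9.
Alonso is living and takes 1/9.
Mateo is living and takes 1/9.
Pilar predeceased; the 1/3 allotted to Pilar's branch passes to Pilar's issue by representation.
The 1/3 is divided into 4 equal shares of 1/12 among Soledad, Ines, Elena, Ximena.
Soledad is living and takes 1/12.
Ines is living and takes 1/12.
Elena is living and takes 1/12.
Ximena is living and takes 1/12.
Teodoro is living and takes 1/3.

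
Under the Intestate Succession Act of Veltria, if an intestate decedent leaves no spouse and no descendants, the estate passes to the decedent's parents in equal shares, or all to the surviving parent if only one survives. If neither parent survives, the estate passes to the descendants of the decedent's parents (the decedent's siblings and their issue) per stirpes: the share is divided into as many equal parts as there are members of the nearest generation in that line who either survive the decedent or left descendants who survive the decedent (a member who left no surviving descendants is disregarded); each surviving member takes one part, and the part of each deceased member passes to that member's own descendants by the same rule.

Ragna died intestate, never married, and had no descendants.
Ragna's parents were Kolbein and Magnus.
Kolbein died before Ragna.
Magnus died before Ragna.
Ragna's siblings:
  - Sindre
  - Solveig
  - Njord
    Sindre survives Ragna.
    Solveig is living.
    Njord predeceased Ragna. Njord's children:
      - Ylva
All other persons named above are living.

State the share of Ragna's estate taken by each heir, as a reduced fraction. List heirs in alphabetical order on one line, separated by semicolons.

Neither parent survives and there are no descendants, so the estate passes to Ragna's siblings and their issue per stirpes.
The estate is divided into 3 equal shares of 1/3 among Sindre, Solveig, Njord.
Sindre is living and takes 1/3.
Solveig is living and takes 1/3.
Njord predeceased; the 1/3 allotted to Njord's branch passes to Njord's issue by representation.
Ylva is the sole taker at this level and receives the full 1/3.

Sindre 1/3; Solveig 1/3; Ylva 1/3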